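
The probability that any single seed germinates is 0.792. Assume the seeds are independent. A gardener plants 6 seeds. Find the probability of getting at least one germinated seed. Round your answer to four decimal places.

P(at least one) = 1 − P(none) = 1 − (1 − 0.792)^6
= 1 − 0.000081 = 0.999919

0.9999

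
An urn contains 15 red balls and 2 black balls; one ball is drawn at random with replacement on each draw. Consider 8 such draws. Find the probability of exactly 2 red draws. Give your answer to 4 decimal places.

X ~ Binomial(n=8, p=0.882353).
P(X=2) = C(8,2) · p^2 · (1−p)^6
= 28 · 0.77855 · 2.6515e-06 = 0.000058

0.0001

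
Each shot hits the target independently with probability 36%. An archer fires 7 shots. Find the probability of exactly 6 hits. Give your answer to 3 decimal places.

0.010

X ~ Binomial(n=7, p=0.36).
P(X=6) = C(7,6) · p^6 · (1−p)^1
= 7 · 0.0021768 · 0.64 = 0.00975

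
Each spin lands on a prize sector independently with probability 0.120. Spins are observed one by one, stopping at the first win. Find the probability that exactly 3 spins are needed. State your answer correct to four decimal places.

0.0929

Geometric (trials to first success), p = 0.12.
P(Y = 3) = (1−p)^2 · p = 0.7744 · 0.12 = 0.092928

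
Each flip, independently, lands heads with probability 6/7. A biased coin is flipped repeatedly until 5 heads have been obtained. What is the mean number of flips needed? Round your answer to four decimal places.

5.8333

Y = total flips until the fifth success; negative binomial with r=5, p=0.857143.
E[Y] = r / p = 5 / 0.857143 = 5.833333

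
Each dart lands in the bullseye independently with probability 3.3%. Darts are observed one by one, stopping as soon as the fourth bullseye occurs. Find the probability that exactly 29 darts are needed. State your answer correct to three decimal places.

0.002

Y = trial on which the fourth success occurs; negative binomial, r=4, p=0.033.
P(Y=29) = C(28,3) · p^4 · (1−p)^25
= 3276 · 1.1859e-06 · 0.43218 = 0.00168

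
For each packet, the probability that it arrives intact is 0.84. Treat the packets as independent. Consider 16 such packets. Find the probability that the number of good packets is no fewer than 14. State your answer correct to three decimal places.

0.516

X ~ Binomial(16, 0.84); P(X ≥ 14) = Σ C(16,k) p^k (1−p)^(16−k) over k:
  k=14: C(16,14)·0.84^14·0.16^2 = 0.26750
  k=15: C(16,15)·0.84^15·0.16^1 = 0.18725
  k=16: C(16,16)·0.84^16·0.16^0 = 0.06144
Total = 0.51620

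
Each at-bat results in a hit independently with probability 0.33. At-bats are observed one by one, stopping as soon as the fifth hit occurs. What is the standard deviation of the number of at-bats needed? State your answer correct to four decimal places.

Y = total at-bats until the fifth success; negative binomial with r=5, p=0.33.
SD(Y) = √[r(1−p)/p²] = √(30.762167) = 5.546365

5.5464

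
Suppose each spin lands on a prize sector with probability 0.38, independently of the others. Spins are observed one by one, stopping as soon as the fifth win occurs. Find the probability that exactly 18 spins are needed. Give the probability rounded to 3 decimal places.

0.038

Y = trial on which the fifth success occurs; negative binomial, r=5, p=0.38.
P(Y=18) = C(17,4) · p^5 · (1−p)^13
= 2380 · 0.0079235 · 0.0020003 = 0.03772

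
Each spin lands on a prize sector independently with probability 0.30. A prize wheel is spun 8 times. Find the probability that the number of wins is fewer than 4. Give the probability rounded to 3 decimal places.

X ~ Binomial(8, 0.30); P(X ≤ 3) = Σ C(8,k) p^k (1−p)^(8−k) over k:
  k=0: C(8,0)·0.30^0·0.70^8 = 0.05765
  k=1: C(8,1)·0.30^1·0.70^7 = 0.19765
  k=2: C(8,2)·0.30^2·0.70^6 = 0.29648
  k=3: C(8,3)·0.30^3·0.70^5 = 0.25412
Total = 0.80590

0.806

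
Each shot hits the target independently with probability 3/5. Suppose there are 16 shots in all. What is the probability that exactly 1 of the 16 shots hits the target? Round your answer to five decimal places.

0.00001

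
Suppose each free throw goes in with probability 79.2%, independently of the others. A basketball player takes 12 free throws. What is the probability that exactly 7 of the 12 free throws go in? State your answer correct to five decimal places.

X ~ Binomial(n=12, p=0.792).
P(X=7) = C(12,7) · p^7 · (1−p)^5
= 792 · 0.19547 · 0.00038933 = 0.0602724

0.06027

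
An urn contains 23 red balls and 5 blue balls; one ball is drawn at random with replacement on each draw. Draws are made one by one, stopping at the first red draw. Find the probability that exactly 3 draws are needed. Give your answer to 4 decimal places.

Geometric (trials to first success), p = 0.821429.
P(Y = 3) = (1−p)^2 · p = 0.031888 · 0.821429 = 0.026194

0.0262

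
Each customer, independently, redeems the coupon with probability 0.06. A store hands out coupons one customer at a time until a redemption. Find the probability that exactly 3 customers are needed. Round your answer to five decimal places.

Geometric (trials to first success), p = 0.06.
P(Y = 3) = (1−p)^2 · p = 0.8836 · 0.06 = 0.0530160

0.05302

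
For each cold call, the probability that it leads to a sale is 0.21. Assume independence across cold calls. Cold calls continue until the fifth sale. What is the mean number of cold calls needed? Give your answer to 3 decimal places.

23.810

Y = total cold calls until the fifth success; negative binomial with r=5, p=0.21.
E[Y] = r / p = 5 / 0.21 = 23.80952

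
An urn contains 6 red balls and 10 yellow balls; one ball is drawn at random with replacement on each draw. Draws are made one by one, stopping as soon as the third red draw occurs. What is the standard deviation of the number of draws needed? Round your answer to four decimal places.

3.6515

Y = total draws until the third success; negative binomial with r=3, p=0.375.
SD(Y) = √[r(1−p)/p²] = √(13.333333) = 3.651484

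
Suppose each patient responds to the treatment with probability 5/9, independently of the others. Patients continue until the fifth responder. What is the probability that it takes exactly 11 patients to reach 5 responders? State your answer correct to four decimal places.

0.0857

Y = trial on which the fifth success occurs; negative binomial, r=5, p=0.555556.
P(Y=11) = C(10,4) · p^5 · (1−p)^6
= 210 · 0.052922 · 0.0077073 = 0.085657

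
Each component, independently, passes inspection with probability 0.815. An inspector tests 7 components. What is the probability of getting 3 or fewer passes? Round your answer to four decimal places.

0.0255

X ~ Binomial(7, 0.815); P(X ≤ 3) = Σ C(7,k) p^k (1−p)^(7−k) over k:
  k=0: C(7,0)·0.815^0·0.185^7 = 0.000007
  k=1: C(7,1)·0.815^1·0.185^6 = 0.000229
  k=2: C(7,2)·0.815^2·0.185^5 = 0.003023
  k=3: C(7,3)·0.815^3·0.185^4 = 0.022194
Total = 0.025452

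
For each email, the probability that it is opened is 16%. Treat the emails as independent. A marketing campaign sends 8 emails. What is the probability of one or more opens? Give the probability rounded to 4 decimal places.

P(at least one) = 1 − P(none) = 1 − (1 − 0.16)^8
= 1 − 0.247876 = 0.752124

0.7521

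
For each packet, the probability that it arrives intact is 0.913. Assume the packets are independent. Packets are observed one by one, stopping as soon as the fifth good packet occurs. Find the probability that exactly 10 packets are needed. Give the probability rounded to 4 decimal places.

0.0004

Y = trial on which the fifth success occurs; negative binomial, r=5, p=0.913.
P(Y=10) = C(9,4) · p^5 · (1−p)^5
= 126 · 0.63439 · 4.9842e-06 = 0.000398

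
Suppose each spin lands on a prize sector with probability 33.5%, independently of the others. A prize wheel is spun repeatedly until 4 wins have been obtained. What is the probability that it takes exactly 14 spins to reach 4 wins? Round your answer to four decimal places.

0.0609

Y = trial on which the fourth success occurs; negative binomial, r=4, p=0.335.
P(Y=14) = C(13,3) · p^4 · (1−p)^10
= 286 · 0.012594 · 0.016913 = 0.060920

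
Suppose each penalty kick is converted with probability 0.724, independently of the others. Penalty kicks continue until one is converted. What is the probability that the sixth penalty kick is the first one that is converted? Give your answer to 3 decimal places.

0.001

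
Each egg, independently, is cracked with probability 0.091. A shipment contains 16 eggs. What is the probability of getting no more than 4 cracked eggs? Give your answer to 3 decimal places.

0.988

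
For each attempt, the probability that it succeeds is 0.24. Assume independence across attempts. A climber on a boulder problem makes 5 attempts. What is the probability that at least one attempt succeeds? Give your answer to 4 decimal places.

0.7464

P(at least one) = 1 − P(none) = 1 − (1 − 0.24)^5
= 1 − 0.253553 = 0.746447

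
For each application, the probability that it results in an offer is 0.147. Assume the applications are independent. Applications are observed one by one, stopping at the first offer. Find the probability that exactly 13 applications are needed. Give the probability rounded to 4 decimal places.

Geometric (trials to first success), p = 0.147.
P(Y = 13) = (1−p)^12 · p = 0.14838 · 0.147 = 0.021813

0.0218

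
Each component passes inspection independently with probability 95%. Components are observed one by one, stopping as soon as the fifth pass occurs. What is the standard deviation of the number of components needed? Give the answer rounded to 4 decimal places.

Y = total components until the fifth success; negative binomial with r=5, p=0.95.
SD(Y) = √[r(1−p)/p²] = √(0.277008) = 0.526316

0.5263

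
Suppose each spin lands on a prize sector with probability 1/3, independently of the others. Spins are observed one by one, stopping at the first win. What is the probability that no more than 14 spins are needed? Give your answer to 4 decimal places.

0.9966

Y = number of spins to the first success; geometric, p = 0.333333.
P(Y ≤ 14) = 1 − (1−p)^14 = 1 − 0.003425 = 0.996575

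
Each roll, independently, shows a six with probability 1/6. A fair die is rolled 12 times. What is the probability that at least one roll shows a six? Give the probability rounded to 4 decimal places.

P(at least one) = 1 − P(none) = 1 − (1 − 0.166667)^12
= 1 − 0.112157 = 0.887843

0.8878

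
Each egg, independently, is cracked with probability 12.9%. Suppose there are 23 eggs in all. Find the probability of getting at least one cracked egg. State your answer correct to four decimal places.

0.9583

P(at least one) = 1 − P(none) = 1 − (1 − 0.129)^23
= 1 − 0.041727 = 0.958273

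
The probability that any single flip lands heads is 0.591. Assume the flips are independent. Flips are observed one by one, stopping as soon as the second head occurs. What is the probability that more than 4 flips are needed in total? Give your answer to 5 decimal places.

0.18972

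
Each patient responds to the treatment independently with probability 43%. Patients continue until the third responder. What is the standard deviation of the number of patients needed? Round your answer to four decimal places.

3.0411

Y = total patients until the third success; negative binomial with r=3, p=0.43.
SD(Y) = √[r(1−p)/p²] = √(9.248242) = 3.041092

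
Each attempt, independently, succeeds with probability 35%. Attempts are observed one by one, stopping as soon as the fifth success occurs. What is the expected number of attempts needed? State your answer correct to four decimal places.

Y = total attempts until the fifth success; negative binomial with r=5, p=0.35.
E[Y] = r / p = 5 / 0.35 = 14.285714

14.2857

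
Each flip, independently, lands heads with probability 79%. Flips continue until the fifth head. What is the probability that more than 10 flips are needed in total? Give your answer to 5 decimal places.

0.00819

Needing more than 10 flips ⇔ fewer than 5 successes in the first 10. With X ~ Binomial(10, 0.79), P(Y > 10) = P(X ≤ 4).
  k=0: C(10,0)·0.79^0·0.21^10 = 0.0000002
  k=1: C(10,1)·0.79^1·0.21^9 = 0.0000063
  k=2: C(10,2)·0.79^2·0.21^8 = 0.0001062
  k=3: C(10,3)·0.79^3·0.21^7 = 0.0010656
  k=4: C(10,4)·0.79^4·0.21^6 = 0.0070153
P(X ≤ 4) = 0.0081935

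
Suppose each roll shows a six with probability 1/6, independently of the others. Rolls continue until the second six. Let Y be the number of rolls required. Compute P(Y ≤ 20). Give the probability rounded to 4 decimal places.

0.8696

Finishing within 20 rolls ⇔ at least 2 successes in the first 20. With X ~ Binomial(20, 0.166667), P(Y ≤ 20) = 1 − P(X ≤ 1).
  k=0: C(20,0)·0.166667^0·0.833333^20 = 0.026084
  k=1: C(20,1)·0.166667^1·0.833333^19 = 0.104336
1 − 0.130420 = 0.869580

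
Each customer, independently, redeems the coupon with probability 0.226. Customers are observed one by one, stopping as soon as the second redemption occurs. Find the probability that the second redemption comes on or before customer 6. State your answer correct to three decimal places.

0.408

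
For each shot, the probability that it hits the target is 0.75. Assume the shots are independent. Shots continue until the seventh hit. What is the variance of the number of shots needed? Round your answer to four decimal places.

3.1111

Y = total shots until the seventh success; negative binomial with r=7, p=0.75.
Var(Y) = r(1−p)/p² = 7·0.25 / 0.75² = 3.111111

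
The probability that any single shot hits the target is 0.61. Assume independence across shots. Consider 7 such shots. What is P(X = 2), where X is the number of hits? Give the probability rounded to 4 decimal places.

X ~ Binomial(n=7, p=0.61).
P(X=2) = C(7,2) · p^2 · (1−p)^5
= 21 · 0.3721 · 0.0090224 = 0.070502

0.0705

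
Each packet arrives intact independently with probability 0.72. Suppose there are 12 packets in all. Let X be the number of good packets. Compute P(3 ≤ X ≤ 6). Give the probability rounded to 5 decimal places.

0.08860

X ~ Binomial(12, 0.72); P(3 ≤ X ≤ 6) = Σ C(12,k) p^k (1−p)^(12−k) over k:
  k=3: C(12,3)·0.72^3·0.28^9 = 0.0008686
  k=4: C(12,4)·0.72^4·0.28^8 = 0.0050257
  k=5: C(12,5)·0.72^5·0.28^7 = 0.0206773
  k=6: C(12,6)·0.72^6·0.28^6 = 0.0620319
Total = 0.0886036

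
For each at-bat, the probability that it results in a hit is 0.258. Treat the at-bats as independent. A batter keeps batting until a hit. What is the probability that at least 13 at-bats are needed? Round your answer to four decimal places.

Y = number of at-bats to the first success; geometric, p = 0.258.
P(Y > 12) = P(first 12 all fail) = (1−p)^12 = 0.027851

0.0279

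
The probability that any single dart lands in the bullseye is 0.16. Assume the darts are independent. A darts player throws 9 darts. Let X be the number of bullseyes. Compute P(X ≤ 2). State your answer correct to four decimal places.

0.8371

X ~ Binomial(9, 0.16); P(X ≤ 2) = Σ C(9,k) p^k (1−p)^(9−k) over k:
  k=0: C(9,0)·0.16^0·0.84^9 = 0.208216
  k=1: C(9,1)·0.16^1·0.84^8 = 0.356941
  k=2: C(9,2)·0.16^2·0.84^7 = 0.271955
Total = 0.837112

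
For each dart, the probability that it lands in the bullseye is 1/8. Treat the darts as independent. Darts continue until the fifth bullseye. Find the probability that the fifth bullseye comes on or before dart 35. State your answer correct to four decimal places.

Finishing within 35 darts ⇔ at least 5 successes in the first 35. With X ~ Binomial(35, 0.125), P(Y ≤ 35) = 1 − P(X ≤ 4).
  k=0: C(35,0)·0.125^0·0.875^35 = 0.009339
  k=1: C(35,1)·0.125^1·0.875^34 = 0.046693
  k=2: C(35,2)·0.125^2·0.875^33 = 0.113397
  k=3: C(35,3)·0.125^3·0.875^32 = 0.178196
  k=4: C(35,4)·0.125^4·0.875^31 = 0.203652
1 − 0.551277 = 0.448723

0.4487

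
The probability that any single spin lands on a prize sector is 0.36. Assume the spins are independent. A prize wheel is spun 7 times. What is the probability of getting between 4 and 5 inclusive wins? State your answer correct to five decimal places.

0.20612

X ~ Binomial(7, 0.36); P(4 ≤ X ≤ 5) = Σ C(7,k) p^k (1−p)^(7−k) over k:
  k=4: C(7,4)·0.36^4·0.64^3 = 0.1541054
  k=5: C(7,5)·0.36^5·0.64^2 = 0.0520106
Total = 0.2061160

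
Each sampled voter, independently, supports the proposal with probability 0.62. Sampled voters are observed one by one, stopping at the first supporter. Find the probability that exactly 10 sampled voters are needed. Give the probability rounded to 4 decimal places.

0.0001

Geometric (trials to first success), p = 0.62.
P(Y = 10) = (1−p)^9 · p = 0.00016522 · 0.62 = 0.000102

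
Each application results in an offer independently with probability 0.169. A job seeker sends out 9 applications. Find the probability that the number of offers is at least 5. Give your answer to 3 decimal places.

0.010

X ~ Binomial(9, 0.169); P(X ≥ 5) = Σ C(9,k) p^k (1−p)^(9−k) over k:
  k=5: C(9,5)·0.169^5·0.831^4 = 0.00828
  k=6: C(9,6)·0.169^6·0.831^3 = 0.00112
  k=7: C(9,7)·0.169^7·0.831^2 = 0.00010
  k=8: C(9,8)·0.169^8·0.831^1 = 0.00000
  k=9: C(9,9)·0.169^9·0.831^0 = 0.00000
Total = 0.00951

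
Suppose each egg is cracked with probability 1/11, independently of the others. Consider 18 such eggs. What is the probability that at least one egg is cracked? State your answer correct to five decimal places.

P(at least one) = 1 − P(none) = 1 − (1 − 0.090909)^18
= 1 − 0.1798588 = 0.8201412

0.82014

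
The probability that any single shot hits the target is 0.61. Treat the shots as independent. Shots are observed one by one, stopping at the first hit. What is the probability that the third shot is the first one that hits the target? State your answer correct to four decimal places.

Geometric (trials to first success), p = 0.61.
P(Y = 3) = (1−p)^2 · p = 0.1521 · 0.61 = 0.092781

0.0928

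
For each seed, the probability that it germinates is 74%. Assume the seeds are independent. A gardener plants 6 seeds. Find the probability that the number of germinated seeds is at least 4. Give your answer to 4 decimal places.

0.8144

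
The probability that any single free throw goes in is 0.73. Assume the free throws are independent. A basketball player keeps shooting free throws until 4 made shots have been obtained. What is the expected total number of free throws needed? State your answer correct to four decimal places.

Y = total free throws until the fourth success; negative binomial with r=4, p=0.73.
E[Y] = r / p = 4 / 0.73 = 5.479452

5.4795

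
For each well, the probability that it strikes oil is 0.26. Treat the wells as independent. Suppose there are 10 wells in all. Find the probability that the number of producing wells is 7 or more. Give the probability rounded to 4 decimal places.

0.0045

X ~ Binomial(10, 0.26); P(X ≥ 7) = Σ C(10,k) p^k (1−p)^(10−k) over k:
  k=7: C(10,7)·0.26^7·0.74^3 = 0.003906
  k=8: C(10,8)·0.26^8·0.74^2 = 0.000515
  k=9: C(10,9)·0.26^9·0.74^1 = 0.000040
  k=10: C(10,10)·0.26^10·0.74^0 = 0.000001
Total = 0.004462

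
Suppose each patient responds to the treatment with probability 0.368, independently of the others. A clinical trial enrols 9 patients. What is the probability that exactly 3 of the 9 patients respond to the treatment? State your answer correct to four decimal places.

0.2668

X ~ Binomial(n=9, p=0.368).
P(X=3) = C(9,3) · p^3 · (1−p)^6
= 84 · 0.049836 · 0.063724 = 0.266763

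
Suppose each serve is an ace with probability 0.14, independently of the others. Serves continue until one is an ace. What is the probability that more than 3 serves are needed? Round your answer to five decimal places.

Y = number of serves to the first success; geometric, p = 0.14.
P(Y > 3) = P(first 3 all fail) = (1−p)^3 = 0.6360560

0.63606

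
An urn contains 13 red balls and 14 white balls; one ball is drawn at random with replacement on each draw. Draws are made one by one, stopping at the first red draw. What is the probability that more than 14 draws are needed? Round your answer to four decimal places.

0.0001

Y = number of draws to the first success; geometric, p = 0.481481.
P(Y > 14) = P(first 14 all fail) = (1−p)^14 = 0.000102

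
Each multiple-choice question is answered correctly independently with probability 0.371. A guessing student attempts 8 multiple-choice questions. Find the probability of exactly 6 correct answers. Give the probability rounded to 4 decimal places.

X ~ Binomial(n=8, p=0.371).
P(X=6) = C(8,6) · p^6 · (1−p)^2
= 28 · 0.0026076 · 0.39564 = 0.028887

0.0289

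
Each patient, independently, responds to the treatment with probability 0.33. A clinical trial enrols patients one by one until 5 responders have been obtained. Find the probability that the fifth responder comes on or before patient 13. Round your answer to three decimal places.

Finishing within 13 patients ⇔ at least 5 successes in the first 13. With X ~ Binomial(13, 0.33), P(Y ≤ 13) = 1 − P(X ≤ 4).
  k=0: C(13,0)·0.33^0·0.67^13 = 0.00548
  k=1: C(13,1)·0.33^1·0.67^12 = 0.03510
  k=2: C(13,2)·0.33^2·0.67^11 = 0.10374
  k=3: C(13,3)·0.33^3·0.67^10 = 0.18735
  k=4: C(13,4)·0.33^4·0.67^9 = 0.23069
1 − 0.56237 = 0.43763

0.438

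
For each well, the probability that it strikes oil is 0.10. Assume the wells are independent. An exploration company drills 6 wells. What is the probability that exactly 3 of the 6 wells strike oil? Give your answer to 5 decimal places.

X ~ Binomial(n=6, p=0.10).
P(X=3) = C(6,3) · p^3 · (1−p)^3
= 20 · 0.001 · 0.729 = 0.0145800

0.01458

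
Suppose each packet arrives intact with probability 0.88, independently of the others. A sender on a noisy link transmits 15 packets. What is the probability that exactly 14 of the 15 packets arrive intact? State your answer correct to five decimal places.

0.30063

X ~ Binomial(n=15, p=0.88).
P(X=14) = C(15,14) · p^14 · (1−p)^1
= 15 · 0.16702 · 0.12 = 0.3006283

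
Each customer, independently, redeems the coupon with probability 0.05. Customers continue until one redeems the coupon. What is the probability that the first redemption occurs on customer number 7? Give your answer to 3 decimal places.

Geometric (trials to first success), p = 0.05.
P(Y = 7) = (1−p)^6 · p = 0.73509 · 0.05 = 0.03675

0.037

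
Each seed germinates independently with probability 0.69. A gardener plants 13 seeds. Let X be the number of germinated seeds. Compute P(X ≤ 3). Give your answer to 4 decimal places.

0.0009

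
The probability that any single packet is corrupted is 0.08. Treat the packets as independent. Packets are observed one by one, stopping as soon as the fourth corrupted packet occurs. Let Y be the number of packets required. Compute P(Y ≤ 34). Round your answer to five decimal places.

0.28755

Finishing within 34 packets ⇔ at least 4 successes in the first 34. With X ~ Binomial(34, 0.08), P(Y ≤ 34) = 1 − P(X ≤ 3).
  k=0: C(34,0)·0.08^0·0.92^34 = 0.0587200
  k=1: C(34,1)·0.08^1·0.92^33 = 0.1736070
  k=2: C(34,2)·0.08^2·0.92^32 = 0.2490883
  k=3: C(34,3)·0.08^3·0.92^31 = 0.2310384
1 − 0.7124537 = 0.2875463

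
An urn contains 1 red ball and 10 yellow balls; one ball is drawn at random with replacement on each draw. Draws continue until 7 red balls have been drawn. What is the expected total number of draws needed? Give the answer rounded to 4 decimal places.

77.0000

Y = total draws until the seventh success; negative binomial with r=7, p=0.090909.
E[Y] = r / p = 7 / 0.090909 = 77.000000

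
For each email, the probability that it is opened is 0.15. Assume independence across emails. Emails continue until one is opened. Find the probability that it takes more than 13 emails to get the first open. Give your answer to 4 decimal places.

0.1209

Y = number of emails to the first success; geometric, p = 0.15.
P(Y > 13) = P(first 13 all fail) = (1−p)^13 = 0.120905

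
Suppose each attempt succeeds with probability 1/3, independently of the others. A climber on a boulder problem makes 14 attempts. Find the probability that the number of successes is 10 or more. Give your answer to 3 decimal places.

X ~ Binomial(14, 0.333333); P(X ≥ 10) = Σ C(14,k) p^k (1−p)^(14−k) over k:
  k=10: C(14,10)·0.333333^10·0.666667^4 = 0.00335
  k=11: C(14,11)·0.333333^11·0.666667^3 = 0.00061
  k=12: C(14,12)·0.333333^12·0.666667^2 = 0.00008
  k=13: C(14,13)·0.333333^13·0.666667^1 = 0.00001
  k=14: C(14,14)·0.333333^14·0.666667^0 = 0.00000
Total = 0.00404

0.004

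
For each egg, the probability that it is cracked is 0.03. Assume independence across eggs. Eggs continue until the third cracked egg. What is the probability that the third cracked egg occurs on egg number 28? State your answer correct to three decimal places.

0.004

Y = trial on which the third success occurs; negative binomial, r=3, p=0.03.
P(Y=28) = C(27,2) · p^3 · (1−p)^25
= 351 · 2.7e-05 · 0.46697 = 0.00443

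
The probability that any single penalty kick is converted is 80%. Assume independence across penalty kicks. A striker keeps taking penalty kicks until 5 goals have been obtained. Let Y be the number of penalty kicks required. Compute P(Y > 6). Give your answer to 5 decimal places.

0.34464

Needing more than 6 penalty kicks ⇔ fewer than 5 successes in the first 6. With X ~ Binomial(6, 0.80), P(Y > 6) = P(X ≤ 4).
  k=0: C(6,0)·0.80^0·0.20^6 = 0.0000640
  k=1: C(6,1)·0.80^1·0.20^5 = 0.0015360
  k=2: C(6,2)·0.80^2·0.20^4 = 0.0153600
  k=3: C(6,3)·0.80^3·0.20^3 = 0.0819200
  k=4: C(6,4)·0.80^4·0.20^2 = 0.2457600
P(X ≤ 4) = 0.3446400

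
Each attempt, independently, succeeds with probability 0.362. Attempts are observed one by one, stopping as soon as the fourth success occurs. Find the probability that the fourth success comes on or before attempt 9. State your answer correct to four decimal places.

Finishing within 9 attempts ⇔ at least 4 successes in the first 9. With X ~ Binomial(9, 0.362), P(Y ≤ 9) = 1 − P(X ≤ 3).
  k=0: C(9,0)·0.362^0·0.638^9 = 0.017514
  k=1: C(9,1)·0.362^1·0.638^8 = 0.089437
  k=2: C(9,2)·0.362^2·0.638^7 = 0.202985
  k=3: C(9,3)·0.362^3·0.638^6 = 0.268738
1 − 0.578674 = 0.421326

0.4213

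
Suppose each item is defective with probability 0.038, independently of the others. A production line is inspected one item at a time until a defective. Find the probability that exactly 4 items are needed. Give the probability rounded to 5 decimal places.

0.03383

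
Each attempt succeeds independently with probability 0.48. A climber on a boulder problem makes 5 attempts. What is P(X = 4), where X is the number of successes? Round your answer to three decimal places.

0.138

X ~ Binomial(n=5, p=0.48).
P(X=4) = C(5,4) · p^4 · (1−p)^1
= 5 · 0.053084 · 0.52 = 0.13802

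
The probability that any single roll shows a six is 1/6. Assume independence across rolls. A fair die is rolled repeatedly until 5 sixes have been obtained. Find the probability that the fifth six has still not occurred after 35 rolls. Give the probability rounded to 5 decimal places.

Needing more than 35 rolls ⇔ fewer than 5 successes in the first 35. With X ~ Binomial(35, 0.166667), P(Y > 35) = P(X ≤ 4).
  k=0: C(35,0)·0.166667^0·0.833333^35 = 0.0016930
  k=1: C(35,1)·0.166667^1·0.833333^34 = 0.0118510
  k=2: C(35,2)·0.166667^2·0.833333^33 = 0.0402933
  k=3: C(35,3)·0.166667^3·0.833333^32 = 0.0886454
  k=4: C(35,4)·0.166667^4·0.833333^31 = 0.1418326
P(X ≤ 4) = 0.2843153

0.28432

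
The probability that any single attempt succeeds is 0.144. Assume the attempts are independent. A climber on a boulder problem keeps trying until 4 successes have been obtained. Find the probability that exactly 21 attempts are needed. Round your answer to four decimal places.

Y = trial on which the fourth success occurs; negative binomial, r=4, p=0.144.
P(Y=21) = C(20,3) · p^4 · (1−p)^17
= 1140 · 0.00042998 · 0.07113 = 0.034867

0.0349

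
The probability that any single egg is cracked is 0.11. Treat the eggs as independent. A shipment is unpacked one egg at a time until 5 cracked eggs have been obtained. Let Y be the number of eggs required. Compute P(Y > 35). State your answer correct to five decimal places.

0.66010

Needing more than 35 eggs ⇔ fewer than 5 successes in the first 35. With X ~ Binomial(35, 0.11), P(Y > 35) = P(X ≤ 4).
  k=0: C(35,0)·0.11^0·0.89^35 = 0.0169297
  k=1: C(35,1)·0.11^1·0.89^34 = 0.0732354
  k=2: C(35,2)·0.11^2·0.89^33 = 0.1538766
  k=3: C(35,3)·0.11^3·0.89^32 = 0.2092030
  k=4: C(35,4)·0.11^4·0.89^31 = 0.2068524
P(X ≤ 4) = 0.6600971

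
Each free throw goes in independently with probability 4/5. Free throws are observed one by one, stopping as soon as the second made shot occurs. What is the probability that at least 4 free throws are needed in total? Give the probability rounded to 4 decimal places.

0.1040

Needing more than 3 free throws ⇔ fewer than 2 successes in the first 3. With X ~ Binomial(3, 0.80), P(Y > 3) = P(X ≤ 1).
  k=0: C(3,0)·0.80^0·0.20^3 = 0.008000
  k=1: C(3,1)·0.80^1·0.20^2 = 0.096000
P(X ≤ 1) = 0.104000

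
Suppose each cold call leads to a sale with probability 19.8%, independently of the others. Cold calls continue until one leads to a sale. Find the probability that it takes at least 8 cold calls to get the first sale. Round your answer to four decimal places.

0.2134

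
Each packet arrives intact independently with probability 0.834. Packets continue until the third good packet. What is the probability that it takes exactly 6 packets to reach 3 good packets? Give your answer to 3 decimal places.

Y = trial on which the third success occurs; negative binomial, r=3, p=0.834.
P(Y=6) = C(5,2) · p^3 · (1−p)^3
= 10 · 0.58009 · 0.0045743 = 0.02654

0.027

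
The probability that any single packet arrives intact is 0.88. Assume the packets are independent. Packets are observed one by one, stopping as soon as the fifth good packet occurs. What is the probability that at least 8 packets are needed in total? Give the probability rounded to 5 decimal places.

Needing more than 7 packets ⇔ fewer than 5 successes in the first 7. With X ~ Binomial(7, 0.88), P(Y > 7) = P(X ≤ 4).
  k=0: C(7,0)·0.88^0·0.12^7 = 0.0000004
  k=1: C(7,1)·0.88^1·0.12^6 = 0.0000184
  k=2: C(7,2)·0.88^2·0.12^5 = 0.0004047
  k=3: C(7,3)·0.88^3·0.12^4 = 0.0049459
  k=4: C(7,4)·0.88^4·0.12^3 = 0.0362696
P(X ≤ 4) = 0.0416388

0.04164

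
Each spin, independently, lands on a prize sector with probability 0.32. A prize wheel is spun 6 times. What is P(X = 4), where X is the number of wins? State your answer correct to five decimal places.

X ~ Binomial(n=6, p=0.32).
P(X=4) = C(6,4) · p^4 · (1−p)^2
= 15 · 0.010486 · 0.4624 = 0.0727292

0.07273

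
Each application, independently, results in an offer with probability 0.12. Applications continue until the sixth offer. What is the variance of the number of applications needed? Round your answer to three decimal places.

Y = total applications until the sixth success; negative binomial with r=6, p=0.12.
Var(Y) = r(1−p)/p² = 6·0.88 / 0.12² = 366.66667

366.667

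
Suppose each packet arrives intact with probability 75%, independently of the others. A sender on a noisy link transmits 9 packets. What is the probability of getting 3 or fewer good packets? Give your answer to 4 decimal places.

0.0100

X ~ Binomial(9, 0.75); P(X ≤ 3) = Σ C(9,k) p^k (1−p)^(9−k) over k:
  k=0: C(9,0)·0.75^0·0.25^9 = 0.000004
  k=1: C(9,1)·0.75^1·0.25^8 = 0.000103
  k=2: C(9,2)·0.75^2·0.25^7 = 0.001236
  k=3: C(9,3)·0.75^3·0.25^6 = 0.008652
Total = 0.009995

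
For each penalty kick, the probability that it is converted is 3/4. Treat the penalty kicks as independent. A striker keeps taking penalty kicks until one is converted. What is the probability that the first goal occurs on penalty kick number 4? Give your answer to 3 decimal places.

0.012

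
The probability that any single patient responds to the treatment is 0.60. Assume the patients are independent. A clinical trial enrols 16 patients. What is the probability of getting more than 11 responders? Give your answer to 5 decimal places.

X ~ Binomial(16, 0.60); P(X ≥ 12) = Σ C(16,k) p^k (1−p)^(16−k) over k:
  k=12: C(16,12)·0.60^12·0.40^4 = 0.1014206
  k=13: C(16,13)·0.60^13·0.40^3 = 0.0468095
  k=14: C(16,14)·0.60^14·0.40^2 = 0.0150459
  k=15: C(16,15)·0.60^15·0.40^1 = 0.0030092
  k=16: C(16,16)·0.60^16·0.40^0 = 0.0002821
Total = 0.1665674

0.16657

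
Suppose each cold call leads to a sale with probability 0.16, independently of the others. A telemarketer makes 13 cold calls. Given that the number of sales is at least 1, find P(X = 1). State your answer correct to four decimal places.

0.2864

X ~ Binomial(13, 0.16). Want P(X=1 | X≥1) = P(X=1) / P(X≥1).
P(X=1) = C(13,1)·0.16^1·0.84^12 = 0.256693
P(X≥1) = 1 − 0.103665 = 0.896335
Ratio = 0.256693 / 0.896335 = 0.286381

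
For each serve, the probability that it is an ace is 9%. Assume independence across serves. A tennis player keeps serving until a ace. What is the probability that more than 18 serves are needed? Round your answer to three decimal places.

Y = number of serves to the first success; geometric, p = 0.09.
P(Y > 18) = P(first 18 all fail) = (1−p)^18 = 0.18312

0.183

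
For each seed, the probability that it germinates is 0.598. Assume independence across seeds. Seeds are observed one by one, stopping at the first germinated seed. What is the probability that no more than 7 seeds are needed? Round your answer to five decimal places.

Y = number of seeds to the first success; geometric, p = 0.598.
P(Y ≤ 7) = 1 − (1−p)^7 = 1 − 0.0016966 = 0.9983034

0.99830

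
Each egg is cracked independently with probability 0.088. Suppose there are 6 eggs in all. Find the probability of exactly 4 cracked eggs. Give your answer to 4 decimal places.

0.0007

X ~ Binomial(n=6, p=0.088).
P(X=4) = C(6,4) · p^4 · (1−p)^2
= 15 · 5.997e-05 · 0.83174 = 0.000748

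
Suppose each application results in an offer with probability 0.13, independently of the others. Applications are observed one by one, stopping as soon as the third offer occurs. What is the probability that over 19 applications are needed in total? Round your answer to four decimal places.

Needing more than 19 applications ⇔ fewer than 3 successes in the first 19. With X ~ Binomial(19, 0.13), P(Y > 19) = P(X ≤ 2).
  k=0: C(19,0)·0.13^0·0.87^19 = 0.070936
  k=1: C(19,1)·0.13^1·0.87^18 = 0.201393
  k=2: C(19,2)·0.13^2·0.87^17 = 0.270838
P(X ≤ 2) = 0.543167

0.5432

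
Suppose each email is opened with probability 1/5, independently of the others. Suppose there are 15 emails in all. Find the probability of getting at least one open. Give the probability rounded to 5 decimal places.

0.96482

P(at least one) = 1 − P(none) = 1 − (1 − 0.20)^15
= 1 − 0.0351844 = 0.9648156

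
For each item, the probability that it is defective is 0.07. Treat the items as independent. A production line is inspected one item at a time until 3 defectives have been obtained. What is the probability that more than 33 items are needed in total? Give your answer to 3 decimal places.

0.590

Needing more than 33 items ⇔ fewer than 3 successes in the first 33. With X ~ Binomial(33, 0.07), P(Y > 33) = P(X ≤ 2).
  k=0: C(33,0)·0.07^0·0.93^33 = 0.09119
  k=1: C(33,1)·0.07^1·0.93^32 = 0.22650
  k=2: C(33,2)·0.07^2·0.93^31 = 0.27277
P(X ≤ 2) = 0.59046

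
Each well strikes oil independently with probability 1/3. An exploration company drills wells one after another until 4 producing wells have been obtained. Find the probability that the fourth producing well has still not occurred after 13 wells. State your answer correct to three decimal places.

Needing more than 13 wells ⇔ fewer than 4 successes in the first 13. With X ~ Binomial(13, 0.333333), P(Y > 13) = P(X ≤ 3).
  k=0: C(13,0)·0.333333^0·0.666667^13 = 0.00514
  k=1: C(13,1)·0.333333^1·0.666667^12 = 0.03340
  k=2: C(13,2)·0.333333^2·0.666667^11 = 0.10020
  k=3: C(13,3)·0.333333^3·0.666667^10 = 0.18369
P(X ≤ 3) = 0.32242

0.322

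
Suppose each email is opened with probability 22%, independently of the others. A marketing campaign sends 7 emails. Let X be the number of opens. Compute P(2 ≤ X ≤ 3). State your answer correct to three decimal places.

0.431

X ~ Binomial(7, 0.22); P(2 ≤ X ≤ 3) = Σ C(7,k) p^k (1−p)^(7−k) over k:
  k=2: C(7,2)·0.22^2·0.78^5 = 0.29345
  k=3: C(7,3)·0.22^3·0.78^4 = 0.13795
Total = 0.43140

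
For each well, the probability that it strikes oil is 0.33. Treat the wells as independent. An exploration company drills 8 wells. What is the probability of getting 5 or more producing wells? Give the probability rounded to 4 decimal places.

X ~ Binomial(8, 0.33); P(X ≥ 5) = Σ C(8,k) p^k (1−p)^(8−k) over k:
  k=5: C(8,5)·0.33^5·0.67^3 = 0.065915
  k=6: C(8,6)·0.33^6·0.67^2 = 0.016233
  k=7: C(8,7)·0.33^7·0.67^1 = 0.002284
  k=8: C(8,8)·0.33^8·0.67^0 = 0.000141
Total = 0.084572

0.0846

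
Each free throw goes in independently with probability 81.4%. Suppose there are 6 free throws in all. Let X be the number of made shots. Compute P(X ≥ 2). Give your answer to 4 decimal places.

0.9989

X ~ Binomial(6, 0.814); P(X ≥ 2) = Σ C(6,k) p^k (1−p)^(6−k) over k:
  k=2: C(6,2)·0.814^2·0.186^4 = 0.011896
  k=3: C(6,3)·0.814^3·0.186^3 = 0.069413
  k=4: C(6,4)·0.814^4·0.186^2 = 0.227832
  k=5: C(6,5)·0.814^5·0.186^1 = 0.398829
  k=6: C(6,6)·0.814^6·0.186^0 = 0.290902
Total = 0.998871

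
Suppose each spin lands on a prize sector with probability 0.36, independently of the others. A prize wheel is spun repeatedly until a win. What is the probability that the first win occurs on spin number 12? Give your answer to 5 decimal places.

Geometric (trials to first success), p = 0.36.
P(Y = 12) = (1−p)^11 · p = 0.0073787 · 0.36 = 0.0026563

0.00266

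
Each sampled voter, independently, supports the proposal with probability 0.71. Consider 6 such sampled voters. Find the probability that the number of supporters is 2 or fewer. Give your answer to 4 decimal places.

X ~ Binomial(6, 0.71); P(X ≤ 2) = Σ C(6,k) p^k (1−p)^(6−k) over k:
  k=0: C(6,0)·0.71^0·0.29^6 = 0.000595
  k=1: C(6,1)·0.71^1·0.29^5 = 0.008738
  k=2: C(6,2)·0.71^2·0.29^4 = 0.053481
Total = 0.062814

0.0628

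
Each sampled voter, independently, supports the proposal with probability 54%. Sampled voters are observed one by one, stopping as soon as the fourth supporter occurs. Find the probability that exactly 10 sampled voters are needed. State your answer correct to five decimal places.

0.06767

Y = trial on which the fourth success occurs; negative binomial, r=4, p=0.54.
P(Y=10) = C(9,3) · p^4 · (1−p)^6
= 84 · 0.085031 · 0.0094743 = 0.0676708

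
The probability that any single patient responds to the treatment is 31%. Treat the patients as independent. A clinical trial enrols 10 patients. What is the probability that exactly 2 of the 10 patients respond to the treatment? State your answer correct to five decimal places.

0.22219

X ~ Binomial(n=10, p=0.31).
P(X=2) = C(10,2) · p^2 · (1−p)^8
= 45 · 0.0961 · 0.05138 = 0.2221921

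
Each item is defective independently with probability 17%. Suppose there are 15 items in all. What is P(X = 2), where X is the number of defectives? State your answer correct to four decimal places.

0.2692

X ~ Binomial(n=15, p=0.17).
P(X=2) = C(15,2) · p^2 · (1−p)^13
= 105 · 0.0289 · 0.088719 = 0.269217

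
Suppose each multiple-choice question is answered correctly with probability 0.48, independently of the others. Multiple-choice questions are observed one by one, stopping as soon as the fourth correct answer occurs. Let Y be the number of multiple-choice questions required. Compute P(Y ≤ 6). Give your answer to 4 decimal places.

Finishing within 6 multiple-choice questions ⇔ at least 4 successes in the first 6. With X ~ Binomial(6, 0.48), P(Y ≤ 6) = 1 − P(X ≤ 3).
  k=0: C(6,0)·0.48^0·0.52^6 = 0.019771
  k=1: C(6,1)·0.48^1·0.52^5 = 0.109499
  k=2: C(6,2)·0.48^2·0.52^4 = 0.252689
  k=3: C(6,3)·0.48^3·0.52^3 = 0.311002
1 − 0.692961 = 0.307039

0.3070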